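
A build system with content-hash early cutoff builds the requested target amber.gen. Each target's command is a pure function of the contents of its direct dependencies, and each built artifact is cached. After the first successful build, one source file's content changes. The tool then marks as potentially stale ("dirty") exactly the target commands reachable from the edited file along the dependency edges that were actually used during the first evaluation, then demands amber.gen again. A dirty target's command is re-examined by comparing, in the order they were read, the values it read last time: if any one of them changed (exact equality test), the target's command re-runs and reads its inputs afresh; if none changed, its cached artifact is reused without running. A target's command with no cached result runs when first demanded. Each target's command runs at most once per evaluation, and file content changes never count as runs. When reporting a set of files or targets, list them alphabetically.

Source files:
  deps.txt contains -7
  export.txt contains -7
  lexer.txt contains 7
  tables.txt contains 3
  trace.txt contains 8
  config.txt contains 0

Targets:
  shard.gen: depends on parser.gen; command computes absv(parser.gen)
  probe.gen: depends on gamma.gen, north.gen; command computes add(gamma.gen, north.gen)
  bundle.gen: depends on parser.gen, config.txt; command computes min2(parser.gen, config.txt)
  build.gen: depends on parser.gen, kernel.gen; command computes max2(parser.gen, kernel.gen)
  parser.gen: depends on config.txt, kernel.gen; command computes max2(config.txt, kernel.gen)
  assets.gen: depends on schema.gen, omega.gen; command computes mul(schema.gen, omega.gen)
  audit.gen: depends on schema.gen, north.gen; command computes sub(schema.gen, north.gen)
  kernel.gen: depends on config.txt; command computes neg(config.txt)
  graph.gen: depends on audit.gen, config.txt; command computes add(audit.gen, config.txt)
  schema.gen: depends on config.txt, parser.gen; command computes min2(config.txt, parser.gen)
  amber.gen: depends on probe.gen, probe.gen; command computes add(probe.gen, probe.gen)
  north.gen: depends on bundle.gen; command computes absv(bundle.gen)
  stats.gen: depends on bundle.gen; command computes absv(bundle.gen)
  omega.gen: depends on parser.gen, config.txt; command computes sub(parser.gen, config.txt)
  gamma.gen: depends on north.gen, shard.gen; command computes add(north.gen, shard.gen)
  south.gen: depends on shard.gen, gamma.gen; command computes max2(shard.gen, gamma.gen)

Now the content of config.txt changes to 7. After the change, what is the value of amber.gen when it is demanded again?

First evaluation (everything demanded from the output):
  kernel.gen = neg(0) = 0
  parser.gen = max2(0, 0) = 0
  bundle.gen = min2(0, 0) = 0
  north.gen = absv(0) = 0
  shard.gen = absv(0) = 0
  gamma.gen = add(0, 0) = 0
  probe.gen = add(0, 0) = 0
  amber.gen = add(0, 0) = 0

Propagation after the edit:
  kernel.gen: runs — config.txt 0->7; result -7.
  parser.gen: runs — config.txt 0->7; kernel.gen 0->-7; result 7.
  bundle.gen: runs — parser.gen 0->7; config.txt 0->7; result 7.
  north.gen: runs — bundle.gen 0->7; result 7.
  shard.gen: runs — parser.gen 0->7; result 7.
  gamma.gen: runs — north.gen 0->7; shard.gen 0->7; result 14.
  probe.gen: runs — gamma.gen 0->14; north.gen 0->7; result 21.
  amber.gen: runs — probe.gen 0->21; probe.gen 0->21; result 42.

New value of amber.gen: 42.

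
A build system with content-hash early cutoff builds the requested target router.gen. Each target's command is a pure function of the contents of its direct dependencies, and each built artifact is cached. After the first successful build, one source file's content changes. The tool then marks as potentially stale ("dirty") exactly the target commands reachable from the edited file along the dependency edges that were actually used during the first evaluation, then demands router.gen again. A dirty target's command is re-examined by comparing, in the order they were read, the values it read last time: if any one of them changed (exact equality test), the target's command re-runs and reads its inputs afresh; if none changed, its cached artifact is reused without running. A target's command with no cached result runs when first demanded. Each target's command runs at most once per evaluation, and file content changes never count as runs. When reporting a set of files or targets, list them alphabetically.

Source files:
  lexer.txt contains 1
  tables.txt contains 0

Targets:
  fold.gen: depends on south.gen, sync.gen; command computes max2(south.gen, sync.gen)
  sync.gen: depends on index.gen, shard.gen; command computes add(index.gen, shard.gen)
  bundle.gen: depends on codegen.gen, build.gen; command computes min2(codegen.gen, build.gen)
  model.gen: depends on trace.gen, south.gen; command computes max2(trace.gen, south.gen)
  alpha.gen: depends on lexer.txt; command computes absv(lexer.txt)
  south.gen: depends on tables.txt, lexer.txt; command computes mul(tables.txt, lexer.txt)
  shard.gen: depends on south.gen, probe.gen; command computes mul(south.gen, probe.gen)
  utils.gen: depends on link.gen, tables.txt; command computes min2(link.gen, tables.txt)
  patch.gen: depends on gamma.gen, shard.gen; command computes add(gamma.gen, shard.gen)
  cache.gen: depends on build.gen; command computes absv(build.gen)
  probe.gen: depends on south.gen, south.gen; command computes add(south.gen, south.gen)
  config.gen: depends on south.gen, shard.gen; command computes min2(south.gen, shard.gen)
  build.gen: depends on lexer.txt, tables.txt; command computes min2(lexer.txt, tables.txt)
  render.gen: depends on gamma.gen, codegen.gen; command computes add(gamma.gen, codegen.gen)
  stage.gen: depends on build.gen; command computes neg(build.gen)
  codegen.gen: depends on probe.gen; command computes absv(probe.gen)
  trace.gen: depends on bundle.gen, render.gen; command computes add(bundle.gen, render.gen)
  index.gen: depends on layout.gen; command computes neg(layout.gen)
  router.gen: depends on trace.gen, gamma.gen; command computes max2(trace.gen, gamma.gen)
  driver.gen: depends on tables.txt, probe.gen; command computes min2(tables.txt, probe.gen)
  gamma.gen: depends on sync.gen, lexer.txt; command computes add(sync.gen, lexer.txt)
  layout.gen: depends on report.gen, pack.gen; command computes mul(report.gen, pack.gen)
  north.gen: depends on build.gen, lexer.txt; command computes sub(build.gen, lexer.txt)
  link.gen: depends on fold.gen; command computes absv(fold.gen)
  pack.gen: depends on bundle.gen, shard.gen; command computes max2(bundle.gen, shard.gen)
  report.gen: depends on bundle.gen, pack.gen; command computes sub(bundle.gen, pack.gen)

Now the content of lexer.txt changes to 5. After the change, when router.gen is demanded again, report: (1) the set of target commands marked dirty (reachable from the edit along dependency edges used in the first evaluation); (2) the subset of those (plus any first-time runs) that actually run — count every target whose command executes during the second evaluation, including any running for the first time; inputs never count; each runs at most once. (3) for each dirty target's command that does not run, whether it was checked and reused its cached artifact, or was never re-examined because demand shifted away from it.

First evaluation (everything demanded from the output):
  build.gen = min2(1, 0) = 0
  south.gen = mul(0, 1) = 0
  probe.gen = add(0, 0) = 0
  codegen.gen = absv(0) = 0
  bundle.gen = min2(0, 0) = 0
  shard.gen = mul(0, 0) = 0
  pack.gen = max2(0, 0) = 0
  report.gen = sub(0, 0) = 0
  layout.gen = mul(0, 0) = 0
  index.gen = neg(0) = 0
  sync.gen = add(0, 0) = 0
  gamma.gen = add(0, 1) = 1
  render.gen = add(1, 0) = 1
  trace.gen = add(0, 1) = 1
  router.gen = max2(1, 1) = 1

Propagation after the edit:
  build.gen: runs — lexer.txt 1->5; result 0 (same value as before).
  south.gen: runs — lexer.txt 1->5; result 0 (same value as before).
  probe.gen: checked — values it read are unchanged (south.gen unchanged, south.gen unchanged); reused cached 0 without running.
  codegen.gen: checked — values it read are unchanged (probe.gen unchanged); reused cached 0 without running.
  bundle.gen: checked — values it read are unchanged (codegen.gen unchanged, build.gen unchanged); reused cached 0 without running.
  shard.gen: checked — values it read are unchanged (south.gen unchanged, probe.gen unchanged); reused cached 0 without running.
  pack.gen: checked — values it read are unchanged (bundle.gen unchanged, shard.gen unchanged); reused cached 0 without running.
  report.gen: checked — values it read are unchanged (bundle.gen unchanged, pack.gen unchanged); reused cached 0 without running.
  layout.gen: checked — values it read are unchanged (report.gen unchanged, pack.gen unchanged); reused cached 0 without running.
  index.gen: checked — values it read are unchanged (layout.gen unchanged); reused cached 0 without running.
  sync.gen: checked — values it read are unchanged (index.gen unchanged, shard.gen unchanged); reused cached 0 without running.
  gamma.gen: runs — lexer.txt 1->5; result 5.
  render.gen: runs — gamma.gen 1->5; result 5.
  trace.gen: runs — render.gen 1->5; result 5.
  router.gen: runs — trace.gen 1->5; gamma.gen 1->5; result 5.

Key observation: the cutoff stops propagation at probe.gen — its inputs' values are unchanged, so it reuses its cache.

Marked dirty: build.gen, bundle.gen, codegen.gen, gamma.gen, index.gen, layout.gen, pack.gen, probe.gen, render.gen, report.gen, router.gen, shard.gen, south.gen, sync.gen, trace.gen.
Target commands that run: build.gen, gamma.gen, render.gen, router.gen, south.gen, trace.gen — 6 in total.
Checked but reused from cache: bundle.gen, codegen.gen, index.gen, layout.gen, pack.gen, probe.gen, report.gen, shard.gen, sync.gen.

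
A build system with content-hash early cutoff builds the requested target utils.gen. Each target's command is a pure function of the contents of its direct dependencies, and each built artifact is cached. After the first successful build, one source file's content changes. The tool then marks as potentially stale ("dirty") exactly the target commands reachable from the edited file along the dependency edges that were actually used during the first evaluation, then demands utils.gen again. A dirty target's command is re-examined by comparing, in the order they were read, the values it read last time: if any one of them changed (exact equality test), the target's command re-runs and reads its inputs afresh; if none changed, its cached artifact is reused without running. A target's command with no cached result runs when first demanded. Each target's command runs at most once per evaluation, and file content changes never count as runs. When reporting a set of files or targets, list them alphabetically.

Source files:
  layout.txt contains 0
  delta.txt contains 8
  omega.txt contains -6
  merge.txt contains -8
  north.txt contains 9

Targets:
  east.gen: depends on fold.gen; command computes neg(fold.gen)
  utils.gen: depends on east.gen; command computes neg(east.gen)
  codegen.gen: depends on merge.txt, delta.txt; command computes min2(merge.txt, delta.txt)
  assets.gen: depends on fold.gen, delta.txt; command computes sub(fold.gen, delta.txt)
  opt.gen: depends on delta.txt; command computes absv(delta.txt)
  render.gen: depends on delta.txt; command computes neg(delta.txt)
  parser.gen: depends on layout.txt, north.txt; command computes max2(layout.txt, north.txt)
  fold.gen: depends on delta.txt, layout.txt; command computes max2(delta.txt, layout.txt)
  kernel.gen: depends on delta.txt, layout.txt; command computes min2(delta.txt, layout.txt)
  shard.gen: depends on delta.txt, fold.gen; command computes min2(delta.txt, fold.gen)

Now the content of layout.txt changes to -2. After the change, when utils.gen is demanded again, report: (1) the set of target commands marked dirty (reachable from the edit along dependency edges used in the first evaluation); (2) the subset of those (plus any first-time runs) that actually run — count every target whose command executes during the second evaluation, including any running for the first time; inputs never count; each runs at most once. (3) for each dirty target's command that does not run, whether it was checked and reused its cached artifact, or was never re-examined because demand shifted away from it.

Marked dirty: east.gen, fold.gen, utils.gen.
Target commands that run: fold.gen — 1 in total.
Checked but reused from cache: east.gen, utils.gen.
Key observation: the change is absorbed at fold.gen — it re-runs but produces the same value, and the output's value is unchanged.

First evaluation (everything demanded from the output):
  fold.gen = max2(8, 0) = 8
  east.gen = neg(8) = -8
  utils.gen = neg(-8) = 8

Propagation after the edit:
  fold.gen: runs — layout.txt 0->-2; result 8 (same value as before).
  east.gen: checked — values it read are unchanged (fold.gen unchanged); reused cached -8 without running.
  utils.gen: checked — values it read are unchanged (east.gen unchanged); reused cached 8 without running.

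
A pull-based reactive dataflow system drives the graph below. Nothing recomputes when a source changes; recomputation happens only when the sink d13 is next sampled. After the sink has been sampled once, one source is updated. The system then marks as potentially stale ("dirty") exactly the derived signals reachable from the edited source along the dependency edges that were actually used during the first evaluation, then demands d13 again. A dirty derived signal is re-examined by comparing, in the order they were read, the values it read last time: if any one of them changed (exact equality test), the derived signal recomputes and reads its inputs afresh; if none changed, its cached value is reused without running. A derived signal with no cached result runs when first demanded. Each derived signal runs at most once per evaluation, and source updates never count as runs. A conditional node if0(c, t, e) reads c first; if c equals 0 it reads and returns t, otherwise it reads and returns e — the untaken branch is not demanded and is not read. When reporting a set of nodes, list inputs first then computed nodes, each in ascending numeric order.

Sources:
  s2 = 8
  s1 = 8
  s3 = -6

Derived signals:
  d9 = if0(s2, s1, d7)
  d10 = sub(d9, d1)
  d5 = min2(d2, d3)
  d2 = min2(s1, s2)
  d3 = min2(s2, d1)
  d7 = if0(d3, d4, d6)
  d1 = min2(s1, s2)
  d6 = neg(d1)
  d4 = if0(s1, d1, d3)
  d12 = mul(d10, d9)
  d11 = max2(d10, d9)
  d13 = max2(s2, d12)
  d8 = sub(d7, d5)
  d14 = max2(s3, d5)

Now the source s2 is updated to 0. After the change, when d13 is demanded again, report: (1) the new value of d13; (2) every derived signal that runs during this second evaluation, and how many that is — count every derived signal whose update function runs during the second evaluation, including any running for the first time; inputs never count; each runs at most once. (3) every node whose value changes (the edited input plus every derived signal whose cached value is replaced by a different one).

First evaluation (everything demanded from the output):
  d1 = min2(8, 8) = 8
  d3 = min2(8, 8) = 8
  d6 = neg(8) = -8
  d7 = if0(d3=8 -> else branch d6) = -8
  d9 = if0(s2=8 -> else branch d7) = -8
  d10 = sub(-8, 8) = -16
  d12 = mul(-16, -8) = 128
  d13 = max2(8, 128) = 128

Propagation after the edit:
  d1: runs — s2 8->0; result 0.
  d3: marked dirty but never re-examined — demand shifted away from it.
  d6: marked dirty but never re-examined — demand shifted away from it.
  d7: marked dirty but never re-examined — demand shifted away from it.
  d9: runs — s2 8->0; result 8.
  d10: runs — d9 -8->8; d1 8->0; result 8.
  d12: runs — d10 -16->8; d9 -8->8; result 64.
  d13: runs — s2 8->0; d12 128->64; result 64.

Key observation: a condition flipped, so demand moved to the other branch — d3, d6, d7 are never re-examined.

New value of d13: 64.
Derived signals that run: d1, d9, d10, d12, d13 — 5 in total.
Values that change: s2, d1, d9, d10, d12, d13.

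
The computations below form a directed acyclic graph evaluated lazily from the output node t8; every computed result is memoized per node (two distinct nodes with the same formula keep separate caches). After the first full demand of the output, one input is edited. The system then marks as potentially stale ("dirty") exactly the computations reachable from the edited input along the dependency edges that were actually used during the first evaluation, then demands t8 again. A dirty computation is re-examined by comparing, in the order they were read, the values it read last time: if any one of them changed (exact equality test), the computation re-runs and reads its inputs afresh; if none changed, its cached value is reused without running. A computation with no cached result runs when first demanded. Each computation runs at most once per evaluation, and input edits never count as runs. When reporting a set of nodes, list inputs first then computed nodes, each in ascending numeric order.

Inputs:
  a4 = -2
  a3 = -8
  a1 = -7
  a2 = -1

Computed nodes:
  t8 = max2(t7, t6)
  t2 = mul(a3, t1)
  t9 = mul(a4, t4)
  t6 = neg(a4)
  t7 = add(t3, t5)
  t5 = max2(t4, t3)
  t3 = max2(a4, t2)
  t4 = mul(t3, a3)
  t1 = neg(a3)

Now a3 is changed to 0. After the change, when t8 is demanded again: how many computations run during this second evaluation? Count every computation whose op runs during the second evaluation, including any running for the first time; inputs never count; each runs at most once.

First demand of the output computes:
  t1 = neg(-8) = 8
  t2 = mul(-8, 8) = -64
  t3 = max2(-2, -64) = -2
  t4 = mul(-2, -8) = 16
  t5 = max2(16, -2) = 16
  t6 = neg(-2) = 2
  t7 = add(-2, 16) = 14
  t8 = max2(14, 2) = 14

After the edit, cleaning proceeds:
  t1: a read changed (a3 -8->0) — executes, giving 0.
  t2: a read changed (a3 -8->0; t1 8->0) — executes, giving 0.
  t3: a read changed (t2 -64->0) — executes, giving 0.
  t4: a read changed (t3 -2->0; a3 -8->0) — executes, giving 0.
  t5: a read changed (t4 16->0; t3 -2->0) — executes, giving 0.
  t7: a read changed (t3 -2->0; t5 16->0) — executes, giving 0.
  t8: a read changed (t7 14->0) — executes, giving 2.

7 computations run: t1, t2, t3, t4, t5, t7, t8.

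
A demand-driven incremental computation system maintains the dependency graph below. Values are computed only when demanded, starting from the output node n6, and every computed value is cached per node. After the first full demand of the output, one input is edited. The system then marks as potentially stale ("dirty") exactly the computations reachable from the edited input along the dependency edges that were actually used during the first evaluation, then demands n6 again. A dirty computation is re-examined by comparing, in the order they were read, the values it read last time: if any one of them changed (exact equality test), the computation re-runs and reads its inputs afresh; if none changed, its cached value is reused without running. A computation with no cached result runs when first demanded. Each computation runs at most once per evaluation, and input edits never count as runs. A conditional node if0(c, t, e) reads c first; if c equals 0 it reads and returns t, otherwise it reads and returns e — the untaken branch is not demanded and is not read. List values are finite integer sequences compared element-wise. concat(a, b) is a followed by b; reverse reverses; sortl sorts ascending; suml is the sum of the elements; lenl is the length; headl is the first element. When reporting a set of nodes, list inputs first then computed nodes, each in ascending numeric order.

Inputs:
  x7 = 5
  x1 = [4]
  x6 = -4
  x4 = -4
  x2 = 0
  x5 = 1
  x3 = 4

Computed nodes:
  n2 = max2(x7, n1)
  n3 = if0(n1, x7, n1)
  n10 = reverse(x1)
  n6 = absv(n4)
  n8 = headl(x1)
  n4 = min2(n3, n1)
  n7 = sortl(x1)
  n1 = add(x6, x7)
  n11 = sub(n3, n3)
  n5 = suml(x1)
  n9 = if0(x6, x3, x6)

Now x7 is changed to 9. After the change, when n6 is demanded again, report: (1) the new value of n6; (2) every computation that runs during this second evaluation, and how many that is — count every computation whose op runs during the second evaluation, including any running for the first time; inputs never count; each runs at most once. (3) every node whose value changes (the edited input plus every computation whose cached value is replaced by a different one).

New value of n6: 5.
Computations that run: n1, n3, n4, n6 — 4 in total.
Values that change: x7, n1, n3, n4, n6.

First evaluation (everything demanded from the output):
  n1 = add(-4, 5) = 1
  n3 = if0(n1=1 -> else branch n1) = 1
  n4 = min2(1, 1) = 1
  n6 = absv(1) = 1

Propagation after the edit:
  n1: runs — x7 5->9; result 5.
  n3: runs — n1 1->5; n1 1->5; result 5.
  n4: runs — n3 1->5; n1 1->5; result 5.
  n6: runs — n4 1->5; result 5.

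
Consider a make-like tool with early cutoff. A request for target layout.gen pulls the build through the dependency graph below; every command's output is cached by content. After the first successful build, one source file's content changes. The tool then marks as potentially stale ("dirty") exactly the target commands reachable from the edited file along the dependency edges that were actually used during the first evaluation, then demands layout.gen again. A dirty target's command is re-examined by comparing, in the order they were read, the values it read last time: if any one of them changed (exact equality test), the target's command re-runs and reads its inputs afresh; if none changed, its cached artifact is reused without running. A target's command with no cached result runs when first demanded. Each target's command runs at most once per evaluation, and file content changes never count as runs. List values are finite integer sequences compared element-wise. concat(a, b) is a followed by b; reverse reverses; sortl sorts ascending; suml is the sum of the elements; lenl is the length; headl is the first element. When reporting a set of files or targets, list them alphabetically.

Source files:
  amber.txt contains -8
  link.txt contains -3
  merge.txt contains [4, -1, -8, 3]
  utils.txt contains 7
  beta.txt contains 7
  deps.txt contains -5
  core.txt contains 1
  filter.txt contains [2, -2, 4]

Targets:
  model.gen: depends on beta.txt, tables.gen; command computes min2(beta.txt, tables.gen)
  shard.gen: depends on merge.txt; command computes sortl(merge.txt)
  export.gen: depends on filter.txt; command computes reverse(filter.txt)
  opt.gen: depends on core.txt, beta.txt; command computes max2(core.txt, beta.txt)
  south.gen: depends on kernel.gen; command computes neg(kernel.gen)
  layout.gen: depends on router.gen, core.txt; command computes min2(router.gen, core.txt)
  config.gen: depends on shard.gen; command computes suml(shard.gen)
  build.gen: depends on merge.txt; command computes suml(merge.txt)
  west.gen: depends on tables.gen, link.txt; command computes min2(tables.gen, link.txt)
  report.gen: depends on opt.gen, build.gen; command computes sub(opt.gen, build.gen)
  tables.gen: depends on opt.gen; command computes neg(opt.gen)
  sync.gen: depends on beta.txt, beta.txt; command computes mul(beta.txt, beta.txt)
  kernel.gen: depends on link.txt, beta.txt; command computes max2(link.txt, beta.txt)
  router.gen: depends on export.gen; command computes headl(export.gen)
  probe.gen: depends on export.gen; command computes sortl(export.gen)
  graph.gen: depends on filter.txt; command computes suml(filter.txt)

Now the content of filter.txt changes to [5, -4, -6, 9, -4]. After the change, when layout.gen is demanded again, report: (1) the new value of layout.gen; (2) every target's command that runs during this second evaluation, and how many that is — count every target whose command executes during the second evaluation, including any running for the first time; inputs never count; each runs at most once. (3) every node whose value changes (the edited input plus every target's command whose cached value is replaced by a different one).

Demanding layout.gen again yields -4.
3 target commands run: export.gen, layout.gen, router.gen.
The nodes whose values change: export.gen, filter.txt, layout.gen, router.gen.

First demand of the output computes:
  export.gen = reverse([2, -2, 4]) = [4, -2, 2]
  router.gen = headl([4, -2, 2]) = 4
  layout.gen = min2(4, 1) = 1

After the edit, cleaning proceeds:
  export.gen: a read changed (filter.txt [2, -2, 4]->[5, -4, -6, 9, -4]) — executes, giving [-4, 9, -6, -4, 5].
  router.gen: a read changed (export.gen [4, -2, 2]->[-4, 9, -6, -4, 5]) — executes, giving -4.
  layout.gen: a read changed (router.gen 4->-4) — executes, giving -4.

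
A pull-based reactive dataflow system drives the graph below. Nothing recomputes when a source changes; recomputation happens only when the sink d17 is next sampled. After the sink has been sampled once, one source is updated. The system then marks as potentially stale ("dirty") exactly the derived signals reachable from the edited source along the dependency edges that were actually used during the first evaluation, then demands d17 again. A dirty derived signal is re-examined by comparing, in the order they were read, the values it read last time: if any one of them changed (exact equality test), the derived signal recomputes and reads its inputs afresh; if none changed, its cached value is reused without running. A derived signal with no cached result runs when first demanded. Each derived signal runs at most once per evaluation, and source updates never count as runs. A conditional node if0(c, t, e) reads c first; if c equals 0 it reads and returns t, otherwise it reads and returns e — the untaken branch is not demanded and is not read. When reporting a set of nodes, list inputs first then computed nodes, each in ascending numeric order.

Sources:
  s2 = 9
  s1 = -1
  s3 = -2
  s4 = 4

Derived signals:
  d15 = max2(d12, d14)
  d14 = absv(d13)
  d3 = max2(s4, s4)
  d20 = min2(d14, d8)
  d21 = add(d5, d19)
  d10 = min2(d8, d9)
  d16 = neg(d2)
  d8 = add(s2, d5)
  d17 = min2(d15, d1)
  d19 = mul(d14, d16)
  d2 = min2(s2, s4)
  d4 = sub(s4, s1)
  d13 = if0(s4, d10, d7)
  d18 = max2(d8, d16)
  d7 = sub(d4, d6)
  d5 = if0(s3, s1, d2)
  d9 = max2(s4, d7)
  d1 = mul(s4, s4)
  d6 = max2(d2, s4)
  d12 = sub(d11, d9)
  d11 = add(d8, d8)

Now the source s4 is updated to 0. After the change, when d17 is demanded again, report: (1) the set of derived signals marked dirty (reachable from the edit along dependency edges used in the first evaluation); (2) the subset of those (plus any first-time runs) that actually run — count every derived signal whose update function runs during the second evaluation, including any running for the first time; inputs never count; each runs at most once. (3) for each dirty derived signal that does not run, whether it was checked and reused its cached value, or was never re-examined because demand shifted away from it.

First evaluation (everything demanded from the output):
  d1 = mul(4, 4) = 16
  d2 = min2(9, 4) = 4
  d4 = sub(4, -1) = 5
  d5 = if0(s3=-2 -> else branch d2) = 4
  d6 = max2(4, 4) = 4
  d7 = sub(5, 4) = 1
  d8 = add(9, 4) = 13
  d9 = max2(4, 1) = 4
  d11 = add(13, 13) = 26
  d12 = sub(26, 4) = 22
  d13 = if0(s4=4 -> else branch d7) = 1
  d14 = absv(1) = 1
  d15 = max2(22, 1) = 22
  d17 = min2(22, 16) = 16

Propagation after the edit:
  d1: runs — s4 4->0; s4 4->0; result 0.
  d2: runs — s4 4->0; result 0.
  d4: runs — s4 4->0; result 1.
  d5: runs — d2 4->0; result 0.
  d6: runs — d2 4->0; s4 4->0; result 0.
  d7: runs — d4 5->1; d6 4->0; result 1 (same value as before).
  d8: runs — d5 4->0; result 9.
  d9: runs — s4 4->0; result 1.
  d10: demanded for the first time — runs, produces 1.
  d11: runs — d8 13->9; d8 13->9; result 18.
  d12: runs — d11 26->18; d9 4->1; result 17.
  d13: runs — s4 4->0; result 1 (same value as before).
  d14: checked — values it read are unchanged (d13 unchanged); reused cached 1 without running.
  d15: runs — d12 22->17; result 17.
  d17: runs — d15 22->17; d1 16->0; result 0.

Key observation: a condition flipped, so demand reaches new nodes — d10 runs for the first time.

Marked dirty: d1, d2, d4, d5, d6, d7, d8, d9, d11, d12, d13, d14, d15, d17.
Derived signals that run: d1, d2, d4, d5, d6, d7, d8, d9, d10, d11, d12, d13, d15, d17 — 14 in total.
Checked but reused from cache: d14.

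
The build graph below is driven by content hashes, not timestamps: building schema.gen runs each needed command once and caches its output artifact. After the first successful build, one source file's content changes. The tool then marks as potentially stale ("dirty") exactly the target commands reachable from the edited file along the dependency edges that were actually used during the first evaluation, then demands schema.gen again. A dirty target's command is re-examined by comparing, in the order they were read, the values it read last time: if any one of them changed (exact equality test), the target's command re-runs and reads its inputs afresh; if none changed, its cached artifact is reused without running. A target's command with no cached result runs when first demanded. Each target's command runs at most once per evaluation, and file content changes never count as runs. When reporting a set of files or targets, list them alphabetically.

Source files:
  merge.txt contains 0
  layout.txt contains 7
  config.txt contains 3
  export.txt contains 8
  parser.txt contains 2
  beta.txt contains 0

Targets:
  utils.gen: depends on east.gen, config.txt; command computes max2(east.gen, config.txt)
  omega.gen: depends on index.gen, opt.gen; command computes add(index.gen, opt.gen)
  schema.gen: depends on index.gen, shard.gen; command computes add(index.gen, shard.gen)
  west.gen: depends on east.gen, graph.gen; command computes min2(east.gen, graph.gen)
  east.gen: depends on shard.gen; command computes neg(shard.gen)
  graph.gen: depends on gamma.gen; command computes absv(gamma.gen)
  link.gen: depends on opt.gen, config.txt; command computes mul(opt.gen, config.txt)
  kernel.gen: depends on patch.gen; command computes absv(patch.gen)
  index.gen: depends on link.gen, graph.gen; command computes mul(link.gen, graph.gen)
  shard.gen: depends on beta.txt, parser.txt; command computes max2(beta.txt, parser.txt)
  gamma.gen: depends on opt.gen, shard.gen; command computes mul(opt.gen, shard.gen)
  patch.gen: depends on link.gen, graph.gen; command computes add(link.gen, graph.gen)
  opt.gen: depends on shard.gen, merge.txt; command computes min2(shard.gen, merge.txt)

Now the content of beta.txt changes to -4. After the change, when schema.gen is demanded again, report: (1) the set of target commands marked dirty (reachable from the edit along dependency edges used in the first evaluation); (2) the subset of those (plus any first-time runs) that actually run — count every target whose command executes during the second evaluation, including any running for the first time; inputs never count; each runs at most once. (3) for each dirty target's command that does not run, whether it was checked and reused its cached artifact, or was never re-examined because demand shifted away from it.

Initial pass — values computed on the first demand:
  shard.gen = max2(0, 2) = 2
  opt.gen = min2(2, 0) = 0
  gamma.gen = mul(0, 2) = 0
  graph.gen = absv(0) = 0
  link.gen = mul(0, 3) = 0
  index.gen = mul(0, 0) = 0
  schema.gen = add(0, 2) = 2

Second demand — change propagation:
  shard.gen: re-runs because beta.txt 0->-4; new result 2 (unchanged).
  opt.gen: re-examined; everything it read last time is the same (shard.gen unchanged, merge.txt unchanged) — cache 0 kept, no run.
  gamma.gen: re-examined; everything it read last time is the same (opt.gen unchanged, shard.gen unchanged) — cache 0 kept, no run.
  graph.gen: re-examined; everything it read last time is the same (gamma.gen unchanged) — cache 0 kept, no run.
  link.gen: re-examined; everything it read last time is the same (opt.gen unchanged, config.txt unchanged) — cache 0 kept, no run.
  index.gen: re-examined; everything it read last time is the same (link.gen unchanged, graph.gen unchanged) — cache 0 kept, no run.
  schema.gen: re-examined; everything it read last time is the same (index.gen unchanged, shard.gen unchanged) — cache 2 kept, no run.

The important point: shard.gen recomputes to an identical value, and the output ends up unchanged.

Dirty set: gamma.gen, graph.gen, index.gen, link.gen, opt.gen, schema.gen, shard.gen.
Run set: shard.gen (1 run).
Re-examined without running (cache reused): gamma.gen, graph.gen, index.gen, link.gen, opt.gen, schema.gen.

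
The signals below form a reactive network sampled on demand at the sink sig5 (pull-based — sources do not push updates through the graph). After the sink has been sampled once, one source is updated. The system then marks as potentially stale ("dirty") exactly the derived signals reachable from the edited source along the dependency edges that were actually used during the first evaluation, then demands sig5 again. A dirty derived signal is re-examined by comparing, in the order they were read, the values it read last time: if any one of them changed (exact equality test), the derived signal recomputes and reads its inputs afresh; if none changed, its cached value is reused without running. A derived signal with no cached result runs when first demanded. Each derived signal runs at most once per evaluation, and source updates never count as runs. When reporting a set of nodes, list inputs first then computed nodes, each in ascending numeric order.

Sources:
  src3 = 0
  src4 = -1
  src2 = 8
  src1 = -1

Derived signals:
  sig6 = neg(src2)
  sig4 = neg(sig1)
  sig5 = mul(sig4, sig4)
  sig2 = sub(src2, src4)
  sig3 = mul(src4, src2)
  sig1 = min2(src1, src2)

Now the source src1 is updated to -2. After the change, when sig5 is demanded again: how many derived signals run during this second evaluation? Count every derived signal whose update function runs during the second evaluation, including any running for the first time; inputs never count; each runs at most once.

Initial pass — values computed on the first demand:
  sig1 = min2(-1, 8) = -1
  sig4 = neg(-1) = 1
  sig5 = mul(1, 1) = 1

Second demand — change propagation:
  sig1: re-runs because src1 -1->-2; new result -2.
  sig4: re-runs because sig1 -1->-2; new result 2.
  sig5: re-runs because sig4 1->2; sig4 1->2; new result 4.

Run set: sig1, sig4, sig5 (3 run).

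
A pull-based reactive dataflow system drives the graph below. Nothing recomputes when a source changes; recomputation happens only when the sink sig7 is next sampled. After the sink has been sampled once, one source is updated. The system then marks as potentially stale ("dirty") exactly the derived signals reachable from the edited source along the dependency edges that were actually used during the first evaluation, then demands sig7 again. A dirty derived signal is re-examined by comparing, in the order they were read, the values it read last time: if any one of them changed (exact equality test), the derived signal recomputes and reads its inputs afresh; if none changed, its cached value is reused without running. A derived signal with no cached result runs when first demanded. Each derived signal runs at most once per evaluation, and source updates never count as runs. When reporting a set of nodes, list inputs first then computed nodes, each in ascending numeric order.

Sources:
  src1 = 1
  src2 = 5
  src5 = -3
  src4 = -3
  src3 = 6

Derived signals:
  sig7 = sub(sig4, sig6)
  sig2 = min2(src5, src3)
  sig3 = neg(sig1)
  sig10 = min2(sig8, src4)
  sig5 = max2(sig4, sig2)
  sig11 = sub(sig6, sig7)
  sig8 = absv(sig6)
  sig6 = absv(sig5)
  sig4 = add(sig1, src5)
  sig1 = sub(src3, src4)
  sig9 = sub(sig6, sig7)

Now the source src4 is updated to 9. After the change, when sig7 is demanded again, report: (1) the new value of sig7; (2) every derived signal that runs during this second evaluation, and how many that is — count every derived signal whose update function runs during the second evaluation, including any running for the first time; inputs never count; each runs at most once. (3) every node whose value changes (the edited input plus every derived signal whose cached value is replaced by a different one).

First evaluation (everything demanded from the output):
  sig1 = sub(6, -3) = 9
  sig2 = min2(-3, 6) = -3
  sig4 = add(9, -3) = 6
  sig5 = max2(6, -3) = 6
  sig6 = absv(6) = 6
  sig7 = sub(6, 6) = 0

Propagation after the edit:
  sig1: runs — src4 -3->9; result -3.
  sig4: runs — sig1 9->-3; result -6.
  sig5: runs — sig4 6->-6; result -3.
  sig6: runs — sig5 6->-3; result 3.
  sig7: runs — sig4 6->-6; sig6 6->3; result -9.

New value of sig7: -9.
Derived signals that run: sig1, sig4, sig5, sig6, sig7 — 5 in total.
Values that change: src4, sig1, sig4, sig5, sig6, sig7.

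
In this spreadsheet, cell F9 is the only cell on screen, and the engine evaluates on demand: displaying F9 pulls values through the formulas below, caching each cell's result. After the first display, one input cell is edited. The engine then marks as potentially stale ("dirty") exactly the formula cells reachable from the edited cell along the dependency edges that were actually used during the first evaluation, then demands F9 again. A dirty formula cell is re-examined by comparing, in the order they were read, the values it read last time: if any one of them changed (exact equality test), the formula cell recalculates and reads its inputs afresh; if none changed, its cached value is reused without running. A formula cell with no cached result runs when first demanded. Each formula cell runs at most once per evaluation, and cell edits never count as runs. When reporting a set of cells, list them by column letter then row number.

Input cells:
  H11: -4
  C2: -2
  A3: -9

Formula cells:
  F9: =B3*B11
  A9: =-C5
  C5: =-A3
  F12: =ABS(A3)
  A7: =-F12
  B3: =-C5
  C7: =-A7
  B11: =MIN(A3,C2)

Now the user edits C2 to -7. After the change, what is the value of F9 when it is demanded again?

Initial pass — values computed on the first demand:
  B11 = MIN(-9, -2) = -9
  C5 = -(-9) = 9
  B3 = -(9) = -9
  F9 = -9 * -9 = 81

Second demand — change propagation:
  B11: re-runs because C2 -2->-7; new result -9 (unchanged).
  F9: re-examined; everything it read last time is the same (B3 unchanged, B11 unchanged) — cache 81 kept, no run.

The important point: B11 recomputes to an identical value, and the output ends up unchanged.

F9 now evaluates to 81.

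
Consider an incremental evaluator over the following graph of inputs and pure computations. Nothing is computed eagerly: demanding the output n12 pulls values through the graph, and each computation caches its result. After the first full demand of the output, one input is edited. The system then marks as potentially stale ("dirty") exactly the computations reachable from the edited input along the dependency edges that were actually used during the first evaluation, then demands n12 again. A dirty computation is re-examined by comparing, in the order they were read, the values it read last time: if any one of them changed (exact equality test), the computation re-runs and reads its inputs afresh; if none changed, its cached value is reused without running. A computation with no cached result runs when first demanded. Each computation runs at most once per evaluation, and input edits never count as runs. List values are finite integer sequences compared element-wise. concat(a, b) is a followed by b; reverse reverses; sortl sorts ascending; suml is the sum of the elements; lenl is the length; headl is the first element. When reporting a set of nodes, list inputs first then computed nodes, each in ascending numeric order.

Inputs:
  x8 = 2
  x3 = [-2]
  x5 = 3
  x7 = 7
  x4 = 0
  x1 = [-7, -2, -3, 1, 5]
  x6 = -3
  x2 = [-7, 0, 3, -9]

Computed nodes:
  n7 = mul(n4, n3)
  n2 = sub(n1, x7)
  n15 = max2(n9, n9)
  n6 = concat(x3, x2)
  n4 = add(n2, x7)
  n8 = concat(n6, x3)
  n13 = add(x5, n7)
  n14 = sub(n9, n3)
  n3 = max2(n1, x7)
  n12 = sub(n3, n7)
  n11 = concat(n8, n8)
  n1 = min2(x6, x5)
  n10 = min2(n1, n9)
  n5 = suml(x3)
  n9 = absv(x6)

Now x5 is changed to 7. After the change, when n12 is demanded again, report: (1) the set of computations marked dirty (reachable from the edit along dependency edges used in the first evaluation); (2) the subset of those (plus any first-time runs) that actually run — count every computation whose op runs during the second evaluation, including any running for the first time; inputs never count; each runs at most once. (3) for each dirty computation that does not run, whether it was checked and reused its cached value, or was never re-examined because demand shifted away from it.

Dirty set: n1, n2, n3, n4, n7, n12.
Run set: n1 (1 run).
Re-examined without running (cache reused): n2, n3, n4, n7, n12.
The important point: n1 recomputes to an identical value, and the output ends up unchanged.

Initial pass — values computed on the first demand:
  n1 = min2(-3, 3) = -3
  n2 = sub(-3, 7) = -10
  n3 = max2(-3, 7) = 7
  n4 = add(-10, 7) = -3
  n7 = mul(-3, 7) = -21
  n12 = sub(7, -21) = 28

Second demand — change propagation:
  n1: re-runs because x5 3->7; new result -3 (unchanged).
  n2: re-examined; everything it read last time is the same (n1 unchanged, x7 unchanged) — cache -10 kept, no run.
  n3: re-examined; everything it read last time is the same (n1 unchanged, x7 unchanged) — cache 7 kept, no run.
  n4: re-examined; everything it read last time is the same (n2 unchanged, x7 unchanged) — cache -3 kept, no run.
  n7: re-examined; everything it read last time is the same (n4 unchanged, n3 unchanged) — cache -21 kept, no run.
  n12: re-examined; everything it read last time is the same (n3 unchanged, n7 unchanged) — cache 28 kept, no run.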